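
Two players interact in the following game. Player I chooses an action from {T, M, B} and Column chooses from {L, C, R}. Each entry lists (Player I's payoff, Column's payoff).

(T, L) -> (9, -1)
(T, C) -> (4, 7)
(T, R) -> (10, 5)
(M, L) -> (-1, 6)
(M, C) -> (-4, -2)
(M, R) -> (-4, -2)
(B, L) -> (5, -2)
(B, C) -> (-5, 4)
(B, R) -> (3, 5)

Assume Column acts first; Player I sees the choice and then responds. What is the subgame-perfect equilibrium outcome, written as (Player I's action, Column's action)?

Work backward from Player I's decision.
- L: BR = T, leader payoff -1.
- C: BR = T, leader payoff 7.
- R: BR = T, leader payoff 5.
Among -1, 7, 5, the best is 7 at C. Subgame-perfect outcome: (T, C) with payoffs (4, 7).

(T, C)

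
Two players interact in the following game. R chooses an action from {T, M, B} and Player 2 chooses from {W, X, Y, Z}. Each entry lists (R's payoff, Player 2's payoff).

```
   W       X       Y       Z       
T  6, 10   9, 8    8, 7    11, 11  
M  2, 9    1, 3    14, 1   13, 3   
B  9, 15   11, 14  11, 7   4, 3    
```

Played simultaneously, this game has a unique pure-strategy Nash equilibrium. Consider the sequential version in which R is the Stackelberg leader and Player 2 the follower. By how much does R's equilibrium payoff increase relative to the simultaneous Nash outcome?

2

Player 2 best-responds to each possible R move:
- T: Player 2 compares 10, 8, 7, 11 and picks Z; R would get 11.
- M: Player 2 compares 9, 3, 1, 3 and picks W; R would get 2.
- B: Player 2 compares 15, 14, 7, 3 and picks W; R would get 9.
Among 11, 2, 9, the best is 11 at T. Subgame-perfect outcome: (T, Z) with payoffs (11, 11).
Now find the simultaneous Nash equilibrium.
R's best replies: W→B; X→B; Y→M; Z→M.
Player 2's best replies: T→Z; M→W; B→W.
The unique mutual best reply is (B, W), giving (9, 15).
R's commitment gain: 11 − 9 = 2.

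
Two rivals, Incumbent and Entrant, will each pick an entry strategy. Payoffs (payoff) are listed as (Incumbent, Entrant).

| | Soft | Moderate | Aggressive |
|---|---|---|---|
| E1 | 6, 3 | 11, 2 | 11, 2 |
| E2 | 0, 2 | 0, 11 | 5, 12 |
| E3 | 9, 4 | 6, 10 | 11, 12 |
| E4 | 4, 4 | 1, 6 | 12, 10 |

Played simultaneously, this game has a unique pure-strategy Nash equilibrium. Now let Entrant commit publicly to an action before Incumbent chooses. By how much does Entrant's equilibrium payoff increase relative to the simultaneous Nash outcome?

Incumbent best-responds to each possible Entrant move:
- Soft: Incumbent compares 6, 0, 9, 4 and picks E3; Entrant would get 4.
- Moderate: Incumbent compares 11, 0, 6, 1 and picks E1; Entrant would get 2.
- Aggressive: Incumbent compares 11, 5, 11, 12 and picks E4; Entrant would get 10.
Maximizing over 4, 2, 10, Entrant chooses Aggressive. Subgame-perfect outcome: (E4, Aggressive) with payoffs (12, 10).
Now find the simultaneous Nash equilibrium.
Incumbent's best replies: Soft→E3; Moderate→E1; Aggressive→E4.
Entrant's best replies: E1→Soft; E2→Aggressive; E3→Aggressive; E4→Aggressive.
The unique mutual best reply is (E4, Aggressive), giving (12, 10).
Entrant's commitment gain: 10 − 10 = 0.

0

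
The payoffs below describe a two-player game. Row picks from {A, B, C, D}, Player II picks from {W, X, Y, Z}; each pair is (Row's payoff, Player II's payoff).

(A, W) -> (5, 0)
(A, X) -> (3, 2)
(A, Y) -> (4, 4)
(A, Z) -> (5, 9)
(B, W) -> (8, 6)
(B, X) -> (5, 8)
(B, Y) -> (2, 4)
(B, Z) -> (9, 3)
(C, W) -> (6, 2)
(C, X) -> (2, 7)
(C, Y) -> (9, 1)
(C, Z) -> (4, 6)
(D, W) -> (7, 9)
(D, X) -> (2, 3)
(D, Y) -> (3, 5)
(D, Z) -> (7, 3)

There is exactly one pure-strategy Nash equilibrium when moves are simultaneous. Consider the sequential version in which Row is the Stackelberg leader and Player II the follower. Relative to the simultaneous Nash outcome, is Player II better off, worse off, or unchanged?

better off

Player II best-responds to each possible Row move:
- A → Player II plays Z (best of 0, 2, 4, 9); Row gets 5.
- B → Player II plays X (best of 6, 8, 4, 3); Row gets 5.
- C → Player II plays X (best of 2, 7, 1, 6); Row gets 2.
- D → Player II plays W (best of 9, 3, 5, 3); Row gets 7.
Among 5, 5, 2, 7, the best is 7 at D. Subgame-perfect outcome: (D, W) with payoffs (7, 9).
Under simultaneous play:
Row's best replies: W→B; X→B; Y→C; Z→B.
Player II's best replies: A→Z; B→X; C→X; D→W.
Only (B, X) has each player best-responding; Nash payoffs (5, 8).
Player II earns 9 sequentially versus 8 at the Nash outcome: better off.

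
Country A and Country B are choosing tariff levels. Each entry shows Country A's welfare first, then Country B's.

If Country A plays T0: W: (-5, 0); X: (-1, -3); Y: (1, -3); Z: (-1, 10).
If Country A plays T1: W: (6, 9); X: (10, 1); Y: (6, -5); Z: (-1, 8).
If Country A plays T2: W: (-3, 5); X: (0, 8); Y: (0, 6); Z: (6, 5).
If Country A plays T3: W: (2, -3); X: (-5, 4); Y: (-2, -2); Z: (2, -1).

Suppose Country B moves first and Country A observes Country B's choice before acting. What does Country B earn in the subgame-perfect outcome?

Country A best-responds to each possible Country B move:
- W: Country A compares -5, 6, -3, 2 and picks T1; Country B would get 9.
- X: Country A compares -1, 10, 0, -5 and picks T1; Country B would get 1.
- Y: Country A compares 1, 6, 0, -2 and picks T1; Country B would get -5.
- Z: Country A compares -1, -1, 6, 2 and picks T2; Country B would get 5.
Country B's induced payoffs are 9, 1, -5, 5, so Country B commits to W. Subgame-perfect outcome: (T1, W) with payoffs (6, 9).

9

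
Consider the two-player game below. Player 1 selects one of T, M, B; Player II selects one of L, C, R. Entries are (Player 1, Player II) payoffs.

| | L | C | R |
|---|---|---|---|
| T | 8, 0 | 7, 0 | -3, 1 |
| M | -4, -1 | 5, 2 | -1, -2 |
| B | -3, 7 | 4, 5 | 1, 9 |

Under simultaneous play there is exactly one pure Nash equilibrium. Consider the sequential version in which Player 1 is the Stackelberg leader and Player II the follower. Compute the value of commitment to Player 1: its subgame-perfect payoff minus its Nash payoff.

4

Work backward from Player II's decision.
- T: Player II compares 0, 0, 1 and picks R; Player 1 would get -3.
- M: Player II compares -1, 2, -2 and picks C; Player 1 would get 5.
- B: Player II compares 7, 5, 9 and picks R; Player 1 would get 1.
Player 1's induced payoffs are -3, 5, 1, so Player 1 commits to M. Subgame-perfect outcome: (M, C) with payoffs (5, 2).
Under simultaneous play:
Player 1's best replies: L→T; C→T; R→B.
Player II's best replies: T→R; M→C; B→R.
Only (B, R) has each player best-responding; Nash payoffs (1, 9).
Player 1's commitment gain: 5 − 1 = 4.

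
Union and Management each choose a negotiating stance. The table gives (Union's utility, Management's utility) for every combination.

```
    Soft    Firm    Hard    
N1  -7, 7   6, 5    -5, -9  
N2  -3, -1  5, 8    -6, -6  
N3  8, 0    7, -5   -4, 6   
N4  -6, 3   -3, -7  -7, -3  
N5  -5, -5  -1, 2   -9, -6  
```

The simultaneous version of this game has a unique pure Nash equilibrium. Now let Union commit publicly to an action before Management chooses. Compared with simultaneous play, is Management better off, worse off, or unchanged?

better off

Work backward from Management's decision.
- N1: BR = Soft, leader payoff -7.
- N2: BR = Firm, leader payoff 5.
- N3: BR = Hard, leader payoff -4.
- N4: BR = Soft, leader payoff -6.
- N5: BR = Firm, leader payoff -1.
Union's induced payoffs are -7, 5, -4, -6, -1, so Union commits to N2. Subgame-perfect outcome: (N2, Firm) with payoffs (5, 8).
Now find the simultaneous Nash equilibrium.
Union's best replies: Soft→N3; Firm→N3; Hard→N3.
Management's best replies: N1→Soft; N2→Firm; N3→Hard; N4→Soft; N5→Firm.
The unique mutual best reply is (N3, Hard), giving (-4, 6).
Management earns 8 sequentially versus 6 at the Nash outcome: better off.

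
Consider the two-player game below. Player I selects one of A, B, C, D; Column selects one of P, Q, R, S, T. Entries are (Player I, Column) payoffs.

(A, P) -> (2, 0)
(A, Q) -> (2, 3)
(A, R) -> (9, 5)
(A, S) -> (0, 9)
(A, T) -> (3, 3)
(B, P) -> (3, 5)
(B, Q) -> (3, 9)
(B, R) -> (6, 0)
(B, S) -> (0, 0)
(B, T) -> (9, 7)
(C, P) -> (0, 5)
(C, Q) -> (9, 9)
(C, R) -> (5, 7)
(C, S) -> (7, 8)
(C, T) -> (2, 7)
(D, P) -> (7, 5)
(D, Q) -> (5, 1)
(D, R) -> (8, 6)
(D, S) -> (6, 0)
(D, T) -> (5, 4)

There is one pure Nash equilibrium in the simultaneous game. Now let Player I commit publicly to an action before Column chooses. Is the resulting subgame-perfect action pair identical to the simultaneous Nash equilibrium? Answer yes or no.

Backward induction with Player I moving first.
- A → Column plays S (best of 0, 3, 5, 9, 3); Player I gets 0.
- B → Column plays Q (best of 5, 9, 0, 0, 7); Player I gets 3.
- C → Column plays Q (best of 5, 9, 7, 8, 7); Player I gets 9.
- D → Column plays R (best of 5, 1, 6, 0, 4); Player I gets 8.
Player I's induced payoffs are 0, 3, 9, 8, so Player I commits to C. Subgame-perfect outcome: (C, Q) with payoffs (9, 9).
For the simultaneous game, intersect best replies.
Player I's best replies: P→D; Q→C; R→A; S→C; T→B.
Column's best replies: A→S; B→Q; C→Q; D→R.
Only (C, Q) has each player best-responding; Nash payoffs (9, 9).
Sequential outcome (C, Q) coincides with the Nash profile (C, Q).

yes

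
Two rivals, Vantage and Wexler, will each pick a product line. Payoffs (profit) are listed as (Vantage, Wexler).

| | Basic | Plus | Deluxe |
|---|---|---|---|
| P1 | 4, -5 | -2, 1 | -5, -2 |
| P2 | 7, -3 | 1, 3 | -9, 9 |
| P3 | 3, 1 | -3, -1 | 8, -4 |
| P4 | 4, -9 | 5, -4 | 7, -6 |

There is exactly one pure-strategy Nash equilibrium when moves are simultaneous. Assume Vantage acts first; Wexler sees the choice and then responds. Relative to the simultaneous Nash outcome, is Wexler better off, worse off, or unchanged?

unchanged

Wexler best-responds to each possible Vantage move:
- P1 → Wexler plays Plus (best of -5, 1, -2); Vantage gets -2.
- P2 → Wexler plays Deluxe (best of -3, 3, 9); Vantage gets -9.
- P3 → Wexler plays Basic (best of 1, -1, -4); Vantage gets 3.
- P4 → Wexler plays Plus (best of -9, -4, -6); Vantage gets 5.
Among -2, -9, 3, 5, the best is 5 at P4. Subgame-perfect outcome: (P4, Plus) with payoffs (5, -4).
Now find the simultaneous Nash equilibrium.
Vantage's best replies: Basic→P2; Plus→P4; Deluxe→P3.
Wexler's best replies: P1→Plus; P2→Deluxe; P3→Basic; P4→Plus.
The unique mutual best reply is (P4, Plus), giving (5, -4).
Wexler earns -4 sequentially versus -4 at the Nash outcome: unchanged.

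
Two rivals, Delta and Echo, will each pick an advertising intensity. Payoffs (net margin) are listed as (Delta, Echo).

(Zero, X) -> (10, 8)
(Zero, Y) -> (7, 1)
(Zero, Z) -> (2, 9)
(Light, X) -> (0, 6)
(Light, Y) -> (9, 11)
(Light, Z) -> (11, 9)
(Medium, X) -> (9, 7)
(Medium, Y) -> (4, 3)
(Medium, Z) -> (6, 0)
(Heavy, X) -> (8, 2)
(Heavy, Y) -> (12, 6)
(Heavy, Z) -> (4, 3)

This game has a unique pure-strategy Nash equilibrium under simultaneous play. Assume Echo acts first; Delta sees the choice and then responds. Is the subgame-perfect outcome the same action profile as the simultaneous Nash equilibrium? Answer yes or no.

no

Work backward from Delta's decision.
- X → Delta plays Zero (best of 10, 0, 9, 8); Echo gets 8.
- Y → Delta plays Heavy (best of 7, 9, 4, 12); Echo gets 6.
- Z → Delta plays Light (best of 2, 11, 6, 4); Echo gets 9.
Maximizing over 8, 6, 9, Echo chooses Z. Subgame-perfect outcome: (Light, Z) with payoffs (11, 9).
Now find the simultaneous Nash equilibrium.
Delta's best replies: X→Zero; Y→Heavy; Z→Light.
Echo's best replies: Zero→Z; Light→Y; Medium→X; Heavy→Y.
The unique mutual best reply is (Heavy, Y), giving (12, 6).
Sequential outcome (Light, Z) differs from the Nash profile (Heavy, Y).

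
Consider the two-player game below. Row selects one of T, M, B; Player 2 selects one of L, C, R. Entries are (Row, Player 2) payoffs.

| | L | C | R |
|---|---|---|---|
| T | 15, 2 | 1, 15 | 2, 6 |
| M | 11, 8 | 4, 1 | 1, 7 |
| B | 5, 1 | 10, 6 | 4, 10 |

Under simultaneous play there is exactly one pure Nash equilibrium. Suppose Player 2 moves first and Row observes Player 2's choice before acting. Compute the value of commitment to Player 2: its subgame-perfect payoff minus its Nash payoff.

0

Work backward from Row's decision.
- L: Row compares 15, 11, 5 and picks T; Player 2 would get 2.
- C: Row compares 1, 4, 10 and picks B; Player 2 would get 6.
- R: Row compares 2, 1, 4 and picks B; Player 2 would get 10.
Among 2, 6, 10, the best is 10 at R. Subgame-perfect outcome: (B, R) with payoffs (4, 10).
For the simultaneous game, intersect best replies.
Row's best replies: L→T; C→B; R→B.
Player 2's best replies: T→C; M→L; B→R.
Only (B, R) has each player best-responding; Nash payoffs (4, 10).
Player 2's commitment gain: 10 − 10 = 0.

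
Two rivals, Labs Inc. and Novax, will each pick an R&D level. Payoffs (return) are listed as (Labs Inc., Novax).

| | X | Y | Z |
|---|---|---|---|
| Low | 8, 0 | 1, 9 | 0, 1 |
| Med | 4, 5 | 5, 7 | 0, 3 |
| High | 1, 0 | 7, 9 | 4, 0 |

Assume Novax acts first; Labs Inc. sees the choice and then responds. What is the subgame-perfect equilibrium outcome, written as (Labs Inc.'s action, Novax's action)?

(High, Y)

Labs Inc. best-responds to each possible Novax move:
- X: Labs Inc. compares 8, 4, 1 and picks Low; Novax would get 0.
- Y: Labs Inc. compares 1, 5, 7 and picks High; Novax would get 9.
- Z: Labs Inc. compares 0, 0, 4 and picks High; Novax would get 0.
Novax's induced payoffs are 0, 9, 0, so Novax commits to Y. Subgame-perfect outcome: (High, Y) with payoffs (7, 9).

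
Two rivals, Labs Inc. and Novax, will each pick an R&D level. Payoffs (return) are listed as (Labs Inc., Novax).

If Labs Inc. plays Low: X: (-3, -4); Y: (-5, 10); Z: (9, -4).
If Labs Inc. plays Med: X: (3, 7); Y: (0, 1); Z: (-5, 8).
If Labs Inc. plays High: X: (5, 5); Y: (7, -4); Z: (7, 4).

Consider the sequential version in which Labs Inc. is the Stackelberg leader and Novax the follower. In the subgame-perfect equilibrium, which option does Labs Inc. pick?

Solve by backward induction (Labs Inc. leads).
- Low → Novax plays Y (best of -4, 10, -4); Labs Inc. gets -5.
- Med → Novax plays Z (best of 7, 1, 8); Labs Inc. gets -5.
- High → Novax plays X (best of 5, -4, 4); Labs Inc. gets 5.
Among -5, -5, 5, the best is 5 at High. Subgame-perfect outcome: (High, X) with payoffs (5, 5).

High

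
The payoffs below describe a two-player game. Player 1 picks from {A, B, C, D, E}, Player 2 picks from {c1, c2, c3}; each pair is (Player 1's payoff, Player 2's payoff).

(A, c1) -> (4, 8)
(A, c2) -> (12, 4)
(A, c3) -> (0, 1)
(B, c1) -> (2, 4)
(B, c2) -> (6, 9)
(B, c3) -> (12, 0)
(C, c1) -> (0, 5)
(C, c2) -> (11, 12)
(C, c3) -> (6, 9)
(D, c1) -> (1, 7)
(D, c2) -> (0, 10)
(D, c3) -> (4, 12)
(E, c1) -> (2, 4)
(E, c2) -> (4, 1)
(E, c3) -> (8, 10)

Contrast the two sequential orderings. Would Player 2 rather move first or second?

second

If Player 1 leads: Player 2's best replies are A→c1, B→c2, C→c2, D→c3, E→c3; Player 1's induced payoffs 4, 6, 11, 4, 8; outcome (C, c2), payoffs (11, 12).
If Player 2 leads: Player 1's best replies are c1→A, c2→A, c3→B; Player 2's induced payoffs 8, 4, 0; outcome (A, c1), payoffs (4, 8).
Player 2 gets 8 moving first and 12 moving second, so Player 2 prefers to move second.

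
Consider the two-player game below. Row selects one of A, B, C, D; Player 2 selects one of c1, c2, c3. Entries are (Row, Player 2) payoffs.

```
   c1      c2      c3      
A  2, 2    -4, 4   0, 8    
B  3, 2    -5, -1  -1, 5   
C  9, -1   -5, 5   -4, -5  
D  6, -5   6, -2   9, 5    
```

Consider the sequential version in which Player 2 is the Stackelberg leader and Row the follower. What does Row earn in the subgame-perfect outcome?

Work backward from Row's decision.
- c1 → Row plays C (best of 2, 3, 9, 6); Player 2 gets -1.
- c2 → Row plays D (best of -4, -5, -5, 6); Player 2 gets -2.
- c3 → Row plays D (best of 0, -1, -4, 9); Player 2 gets 5.
Maximizing over -1, -2, 5, Player 2 chooses c3. Subgame-perfect outcome: (D, c3) with payoffs (9, 5).

9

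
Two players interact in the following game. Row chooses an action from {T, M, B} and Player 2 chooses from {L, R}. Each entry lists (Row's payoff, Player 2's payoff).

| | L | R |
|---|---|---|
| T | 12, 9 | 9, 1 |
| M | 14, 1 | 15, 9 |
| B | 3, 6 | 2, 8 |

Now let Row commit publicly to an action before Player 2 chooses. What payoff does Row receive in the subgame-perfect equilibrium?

15

Player 2 best-responds to each possible Row move:
- T: BR = L, leader payoff 12.
- M: BR = R, leader payoff 15.
- B: BR = R, leader payoff 2.
Maximizing over 12, 15, 2, Row chooses M. Subgame-perfect outcome: (M, R) with payoffs (15, 9).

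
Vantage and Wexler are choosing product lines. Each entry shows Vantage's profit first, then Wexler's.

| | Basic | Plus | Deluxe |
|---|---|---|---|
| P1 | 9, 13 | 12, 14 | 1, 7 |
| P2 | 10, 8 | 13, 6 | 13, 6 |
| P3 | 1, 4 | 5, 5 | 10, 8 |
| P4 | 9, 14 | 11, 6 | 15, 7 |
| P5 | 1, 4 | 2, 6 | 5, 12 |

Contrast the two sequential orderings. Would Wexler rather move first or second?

second

If Vantage leads: Wexler's best replies are P1→Plus, P2→Basic, P3→Deluxe, P4→Basic, P5→Deluxe; Vantage's induced payoffs 12, 10, 10, 9, 5; outcome (P1, Plus), payoffs (12, 14).
If Wexler leads: Vantage's best replies are Basic→P2, Plus→P2, Deluxe→P4; Wexler's induced payoffs 8, 6, 7; outcome (P2, Basic), payoffs (10, 8).
Wexler gets 8 moving first and 14 moving second, so Wexler prefers to move second.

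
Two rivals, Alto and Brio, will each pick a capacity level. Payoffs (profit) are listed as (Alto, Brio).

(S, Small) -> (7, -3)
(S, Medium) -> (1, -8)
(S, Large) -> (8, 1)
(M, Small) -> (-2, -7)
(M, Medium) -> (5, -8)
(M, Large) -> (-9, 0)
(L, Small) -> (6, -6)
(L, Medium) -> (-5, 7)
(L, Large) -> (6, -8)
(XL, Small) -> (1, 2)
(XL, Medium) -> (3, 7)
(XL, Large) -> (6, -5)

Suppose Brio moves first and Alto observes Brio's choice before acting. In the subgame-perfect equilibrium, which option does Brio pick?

Solve by backward induction (Brio leads).
- Small: Alto compares 7, -2, 6, 1 and picks S; Brio would get -3.
- Medium: Alto compares 1, 5, -5, 3 and picks M; Brio would get -8.
- Large: Alto compares 8, -9, 6, 6 and picks S; Brio would get 1.
Maximizing over -3, -8, 1, Brio chooses Large. Subgame-perfect outcome: (S, Large) with payoffs (8, 1).

Large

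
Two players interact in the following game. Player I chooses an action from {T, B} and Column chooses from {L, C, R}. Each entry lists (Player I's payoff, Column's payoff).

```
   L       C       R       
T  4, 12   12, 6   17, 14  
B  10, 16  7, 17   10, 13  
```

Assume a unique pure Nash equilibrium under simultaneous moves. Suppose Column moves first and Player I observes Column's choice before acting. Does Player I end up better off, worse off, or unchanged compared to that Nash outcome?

Solve by backward induction (Column leads).
- L: Player I compares 4, 10 and picks B; Column would get 16.
- C: Player I compares 12, 7 and picks T; Column would get 6.
- R: Player I compares 17, 10 and picks T; Column would get 14.
Maximizing over 16, 6, 14, Column chooses L. Subgame-perfect outcome: (B, L) with payoffs (10, 16).
Under simultaneous play:
Player I's best replies: L→B; C→T; R→T.
Column's best replies: T→R; B→C.
Only (T, R) has each player best-responding; Nash payoffs (17, 14).
Player I earns 10 sequentially versus 17 at the Nash outcome: worse off.

worse off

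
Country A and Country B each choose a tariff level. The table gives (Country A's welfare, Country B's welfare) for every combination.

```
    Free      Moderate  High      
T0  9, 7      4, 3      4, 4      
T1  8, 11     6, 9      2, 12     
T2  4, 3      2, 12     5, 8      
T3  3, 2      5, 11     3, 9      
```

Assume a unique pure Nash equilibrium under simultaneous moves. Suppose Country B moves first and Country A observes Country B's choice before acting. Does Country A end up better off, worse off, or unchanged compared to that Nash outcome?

Backward induction with Country B moving first.
- Free: Country A compares 9, 8, 4, 3 and picks T0; Country B would get 7.
- Moderate: Country A compares 4, 6, 2, 5 and picks T1; Country B would get 9.
- High: Country A compares 4, 2, 5, 3 and picks T2; Country B would get 8.
Among 7, 9, 8, the best is 9 at Moderate. Subgame-perfect outcome: (T1, Moderate) with payoffs (6, 9).
For the simultaneous game, intersect best replies.
Country A's best replies: Free→T0; Moderate→T1; High→T2.
Country B's best replies: T0→Free; T1→High; T2→Moderate; T3→Moderate.
Only (T0, Free) has each player best-responding; Nash payoffs (9, 7).
Country A earns 6 sequentially versus 9 at the Nash outcome: worse off.

worse off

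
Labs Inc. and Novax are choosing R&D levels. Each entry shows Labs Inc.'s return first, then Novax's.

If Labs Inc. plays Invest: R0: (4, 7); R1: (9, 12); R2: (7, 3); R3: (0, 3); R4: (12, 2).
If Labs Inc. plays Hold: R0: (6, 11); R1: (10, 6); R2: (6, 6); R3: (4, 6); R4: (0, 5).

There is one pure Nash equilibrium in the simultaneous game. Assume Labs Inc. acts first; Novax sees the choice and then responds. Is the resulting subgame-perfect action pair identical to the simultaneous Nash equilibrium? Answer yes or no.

Novax best-responds to each possible Labs Inc. move:
- Invest: Novax compares 7, 12, 3, 3, 2 and picks R1; Labs Inc. would get 9.
- Hold: Novax compares 11, 6, 6, 6, 5 and picks R0; Labs Inc. would get 6.
Among 9, 6, the best is 9 at Invest. Subgame-perfect outcome: (Invest, R1) with payoffs (9, 12).
Now find the simultaneous Nash equilibrium.
Labs Inc.'s best replies: R0→Hold; R1→Hold; R2→Invest; R3→Hold; R4→Invest.
Novax's best replies: Invest→R1; Hold→R0.
The unique mutual best reply is (Hold, R0), giving (6, 11).
Sequential outcome (Invest, R1) differs from the Nash profile (Hold, R0).

no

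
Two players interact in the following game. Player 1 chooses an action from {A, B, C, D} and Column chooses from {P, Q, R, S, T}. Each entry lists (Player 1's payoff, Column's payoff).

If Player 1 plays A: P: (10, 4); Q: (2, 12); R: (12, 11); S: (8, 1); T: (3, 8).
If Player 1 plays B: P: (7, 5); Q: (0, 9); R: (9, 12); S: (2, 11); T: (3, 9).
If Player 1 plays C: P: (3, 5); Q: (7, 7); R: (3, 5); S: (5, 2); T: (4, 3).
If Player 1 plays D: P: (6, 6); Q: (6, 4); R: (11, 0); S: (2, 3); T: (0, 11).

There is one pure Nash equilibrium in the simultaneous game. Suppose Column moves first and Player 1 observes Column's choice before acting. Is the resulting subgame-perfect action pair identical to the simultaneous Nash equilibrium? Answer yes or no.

Solve by backward induction (Column leads).
- P: BR = A, leader payoff 4.
- Q: BR = C, leader payoff 7.
- R: BR = A, leader payoff 11.
- S: BR = A, leader payoff 1.
- T: BR = C, leader payoff 3.
Column's induced payoffs are 4, 7, 11, 1, 3, so Column commits to R. Subgame-perfect outcome: (A, R) with payoffs (12, 11).
Now find the simultaneous Nash equilibrium.
Player 1's best replies: P→A; Q→C; R→A; S→A; T→C.
Column's best replies: A→Q; B→R; C→Q; D→T.
Only (C, Q) has each player best-responding; Nash payoffs (7, 7).
Sequential outcome (A, R) differs from the Nash profile (C, Q).

no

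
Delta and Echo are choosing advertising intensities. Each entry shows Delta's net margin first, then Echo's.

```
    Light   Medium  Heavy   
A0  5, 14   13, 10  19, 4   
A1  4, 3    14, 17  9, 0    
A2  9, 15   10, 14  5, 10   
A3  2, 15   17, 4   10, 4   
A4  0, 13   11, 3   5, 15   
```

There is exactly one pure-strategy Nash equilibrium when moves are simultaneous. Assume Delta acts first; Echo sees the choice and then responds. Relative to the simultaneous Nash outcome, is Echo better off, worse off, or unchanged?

Backward induction with Delta moving first.
- A0: BR = Light, leader payoff 5.
- A1: BR = Medium, leader payoff 14.
- A2: BR = Light, leader payoff 9.
- A3: BR = Light, leader payoff 2.
- A4: BR = Heavy, leader payoff 5.
Among 5, 14, 9, 2, 5, the best is 14 at A1. Subgame-perfect outcome: (A1, Medium) with payoffs (14, 17).
Under simultaneous play:
Delta's best replies: Light→A2; Medium→A3; Heavy→A0.
Echo's best replies: A0→Light; A1→Medium; A2→Light; A3→Light; A4→Heavy.
The unique mutual best reply is (A2, Light), giving (9, 15).
Echo earns 17 sequentially versus 15 at the Nash outcome: better off.

better off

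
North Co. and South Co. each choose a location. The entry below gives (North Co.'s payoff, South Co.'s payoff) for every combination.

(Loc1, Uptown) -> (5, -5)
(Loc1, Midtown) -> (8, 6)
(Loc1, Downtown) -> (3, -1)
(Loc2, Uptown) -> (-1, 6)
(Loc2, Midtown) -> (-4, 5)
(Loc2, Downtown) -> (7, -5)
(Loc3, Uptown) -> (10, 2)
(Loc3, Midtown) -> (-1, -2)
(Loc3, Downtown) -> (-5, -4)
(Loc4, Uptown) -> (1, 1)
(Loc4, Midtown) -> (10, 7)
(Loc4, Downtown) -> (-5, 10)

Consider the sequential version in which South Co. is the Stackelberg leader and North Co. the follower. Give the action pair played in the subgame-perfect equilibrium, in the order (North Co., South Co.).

(Loc4, Midtown)

Work backward from North Co.'s decision.
- Uptown: BR = Loc3, leader payoff 2.
- Midtown: BR = Loc4, leader payoff 7.
- Downtown: BR = Loc2, leader payoff -5.
Among 2, 7, -5, the best is 7 at Midtown. Subgame-perfect outcome: (Loc4, Midtown) with payoffs (10, 7).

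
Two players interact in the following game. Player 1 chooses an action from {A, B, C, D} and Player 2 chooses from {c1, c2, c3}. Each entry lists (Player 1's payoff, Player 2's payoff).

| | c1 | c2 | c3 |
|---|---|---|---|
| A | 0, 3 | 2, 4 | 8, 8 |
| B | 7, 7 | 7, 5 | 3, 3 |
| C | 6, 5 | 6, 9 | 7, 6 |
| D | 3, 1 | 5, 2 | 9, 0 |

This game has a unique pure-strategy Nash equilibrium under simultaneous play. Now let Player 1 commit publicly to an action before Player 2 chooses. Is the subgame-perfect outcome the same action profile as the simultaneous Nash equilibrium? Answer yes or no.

Solve by backward induction (Player 1 leads).
- A: BR = c3, leader payoff 8.
- B: BR = c1, leader payoff 7.
- C: BR = c2, leader payoff 6.
- D: BR = c2, leader payoff 5.
Among 8, 7, 6, 5, the best is 8 at A. Subgame-perfect outcome: (A, c3) with payoffs (8, 8).
Under simultaneous play:
Player 1's best replies: c1→B; c2→B; c3→D.
Player 2's best replies: A→c3; B→c1; C→c2; D→c2.
The unique mutual best reply is (B, c1), giving (7, 7).
Sequential outcome (A, c3) differs from the Nash profile (B, c1).

no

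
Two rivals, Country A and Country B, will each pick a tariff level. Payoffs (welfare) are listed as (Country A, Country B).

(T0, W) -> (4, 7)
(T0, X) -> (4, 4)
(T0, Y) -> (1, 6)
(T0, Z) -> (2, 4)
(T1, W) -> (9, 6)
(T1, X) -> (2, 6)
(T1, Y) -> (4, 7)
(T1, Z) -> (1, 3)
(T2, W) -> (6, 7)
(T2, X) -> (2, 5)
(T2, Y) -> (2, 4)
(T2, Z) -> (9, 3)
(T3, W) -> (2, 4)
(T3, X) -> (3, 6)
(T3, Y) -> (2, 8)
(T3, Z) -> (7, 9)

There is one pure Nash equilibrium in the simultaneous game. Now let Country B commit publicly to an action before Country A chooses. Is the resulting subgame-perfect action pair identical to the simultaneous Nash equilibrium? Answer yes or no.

Country A best-responds to each possible Country B move:
- W → Country A plays T1 (best of 4, 9, 6, 2); Country B gets 6.
- X → Country A plays T0 (best of 4, 2, 2, 3); Country B gets 4.
- Y → Country A plays T1 (best of 1, 4, 2, 2); Country B gets 7.
- Z → Country A plays T2 (best of 2, 1, 9, 7); Country B gets 3.
Maximizing over 6, 4, 7, 3, Country B chooses Y. Subgame-perfect outcome: (T1, Y) with payoffs (4, 7).
Under simultaneous play:
Country A's best replies: W→T1; X→T0; Y→T1; Z→T2.
Country B's best replies: T0→W; T1→Y; T2→W; T3→Z.
Only (T1, Y) has each player best-responding; Nash payoffs (4, 7).
Sequential outcome (T1, Y) coincides with the Nash profile (T1, Y).

yes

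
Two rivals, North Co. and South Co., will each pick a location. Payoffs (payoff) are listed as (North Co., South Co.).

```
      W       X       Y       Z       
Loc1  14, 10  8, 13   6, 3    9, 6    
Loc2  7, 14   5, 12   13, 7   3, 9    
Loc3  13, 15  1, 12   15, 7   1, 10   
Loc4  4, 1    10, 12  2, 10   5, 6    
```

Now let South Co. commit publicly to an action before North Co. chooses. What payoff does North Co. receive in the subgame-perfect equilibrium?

10

North Co. best-responds to each possible South Co. move:
- W: North Co. compares 14, 7, 13, 4 and picks Loc1; South Co. would get 10.
- X: North Co. compares 8, 5, 1, 10 and picks Loc4; South Co. would get 12.
- Y: North Co. compares 6, 13, 15, 2 and picks Loc3; South Co. would get 7.
- Z: North Co. compares 9, 3, 1, 5 and picks Loc1; South Co. would get 6.
South Co.'s induced payoffs are 10, 12, 7, 6, so South Co. commits to X. Subgame-perfect outcome: (Loc4, X) with payoffs (10, 12).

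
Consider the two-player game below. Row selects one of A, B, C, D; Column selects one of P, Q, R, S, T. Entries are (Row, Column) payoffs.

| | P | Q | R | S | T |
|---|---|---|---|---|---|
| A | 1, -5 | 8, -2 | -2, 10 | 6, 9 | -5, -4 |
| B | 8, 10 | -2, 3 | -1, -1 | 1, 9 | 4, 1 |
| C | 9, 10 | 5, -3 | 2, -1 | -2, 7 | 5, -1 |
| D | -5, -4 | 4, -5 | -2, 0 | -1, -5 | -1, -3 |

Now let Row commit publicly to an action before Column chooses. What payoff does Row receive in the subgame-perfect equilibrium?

9

Backward induction with Row moving first.
- A: BR = R, leader payoff -2.
- B: BR = P, leader payoff 8.
- C: BR = P, leader payoff 9.
- D: BR = R, leader payoff -2.
Row's induced payoffs are -2, 8, 9, -2, so Row commits to C. Subgame-perfect outcome: (C, P) with payoffs (9, 10).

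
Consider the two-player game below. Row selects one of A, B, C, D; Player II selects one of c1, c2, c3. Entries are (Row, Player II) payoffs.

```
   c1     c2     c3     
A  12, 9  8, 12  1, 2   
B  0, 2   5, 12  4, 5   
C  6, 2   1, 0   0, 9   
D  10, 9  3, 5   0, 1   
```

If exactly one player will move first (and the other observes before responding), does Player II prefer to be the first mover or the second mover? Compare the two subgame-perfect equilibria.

If Row leads: Player II's best replies are A→c2, B→c2, C→c3, D→c1; Row's induced payoffs 8, 5, 0, 10; outcome (D, c1), payoffs (10, 9).
If Player II leads: Row's best replies are c1→A, c2→A, c3→B; Player II's induced payoffs 9, 12, 5; outcome (A, c2), payoffs (8, 12).
Player II gets 12 moving first and 9 moving second, so Player II prefers to move first.

first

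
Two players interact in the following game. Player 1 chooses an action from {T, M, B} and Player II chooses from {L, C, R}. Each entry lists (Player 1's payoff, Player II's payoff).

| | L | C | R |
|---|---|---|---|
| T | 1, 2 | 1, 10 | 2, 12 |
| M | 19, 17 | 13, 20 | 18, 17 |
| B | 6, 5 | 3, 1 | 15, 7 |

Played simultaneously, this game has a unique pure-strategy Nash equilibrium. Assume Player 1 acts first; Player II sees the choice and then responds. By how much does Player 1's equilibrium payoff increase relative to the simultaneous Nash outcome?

Work backward from Player II's decision.
- T: BR = R, leader payoff 2.
- M: BR = C, leader payoff 13.
- B: BR = R, leader payoff 15.
Player 1's induced payoffs are 2, 13, 15, so Player 1 commits to B. Subgame-perfect outcome: (B, R) with payoffs (15, 7).
For the simultaneous game, intersect best replies.
Player 1's best replies: L→M; C→M; R→M.
Player II's best replies: T→R; M→C; B→R.
The unique mutual best reply is (M, C), giving (13, 20).
Player 1's commitment gain: 15 − 13 = 2.

2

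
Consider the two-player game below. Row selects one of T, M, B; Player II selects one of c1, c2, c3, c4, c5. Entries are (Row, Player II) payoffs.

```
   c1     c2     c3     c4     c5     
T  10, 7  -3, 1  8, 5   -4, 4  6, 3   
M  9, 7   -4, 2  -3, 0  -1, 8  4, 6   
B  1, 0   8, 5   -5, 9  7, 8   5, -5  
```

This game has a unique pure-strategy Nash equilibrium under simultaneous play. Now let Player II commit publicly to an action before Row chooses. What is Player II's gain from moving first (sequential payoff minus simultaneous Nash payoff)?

Backward induction with Player II moving first.
- c1 → Row plays T (best of 10, 9, 1); Player II gets 7.
- c2 → Row plays B (best of -3, -4, 8); Player II gets 5.
- c3 → Row plays T (best of 8, -3, -5); Player II gets 5.
- c4 → Row plays B (best of -4, -1, 7); Player II gets 8.
- c5 → Row plays T (best of 6, 4, 5); Player II gets 3.
Among 7, 5, 5, 8, 3, the best is 8 at c4. Subgame-perfect outcome: (B, c4) with payoffs (7, 8).
For the simultaneous game, intersect best replies.
Row's best replies: c1→T; c2→B; c3→T; c4→B; c5→T.
Player II's best replies: T→c1; M→c4; B→c3.
Only (T, c1) has each player best-responding; Nash payoffs (10, 7).
Player II's commitment gain: 8 − 7 = 1.

1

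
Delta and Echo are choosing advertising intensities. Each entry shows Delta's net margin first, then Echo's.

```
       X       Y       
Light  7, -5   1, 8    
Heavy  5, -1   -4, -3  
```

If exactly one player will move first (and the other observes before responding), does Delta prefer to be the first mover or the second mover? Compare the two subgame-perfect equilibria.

If Delta leads: Echo's best replies are Light→Y, Heavy→X; Delta's induced payoffs 1, 5; outcome (Heavy, X), payoffs (5, -1).
If Echo leads: Delta's best replies are X→Light, Y→Light; Echo's induced payoffs -5, 8; outcome (Light, Y), payoffs (1, 8).
Delta gets 5 moving first and 1 moving second, so Delta prefers to move first.

first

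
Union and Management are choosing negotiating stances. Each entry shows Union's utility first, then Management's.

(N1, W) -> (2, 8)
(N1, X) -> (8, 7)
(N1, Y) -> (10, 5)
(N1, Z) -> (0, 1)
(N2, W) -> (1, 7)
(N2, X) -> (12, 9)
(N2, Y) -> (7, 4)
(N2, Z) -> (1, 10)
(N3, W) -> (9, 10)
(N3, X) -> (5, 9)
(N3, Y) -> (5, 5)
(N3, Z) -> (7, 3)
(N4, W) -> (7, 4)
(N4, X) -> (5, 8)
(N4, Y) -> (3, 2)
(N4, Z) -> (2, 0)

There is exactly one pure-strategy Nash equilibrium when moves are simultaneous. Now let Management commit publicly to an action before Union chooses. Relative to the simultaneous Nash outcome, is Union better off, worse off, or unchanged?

Solve by backward induction (Management leads).
- W → Union plays N3 (best of 2, 1, 9, 7); Management gets 10.
- X → Union plays N2 (best of 8, 12, 5, 5); Management gets 9.
- Y → Union plays N1 (best of 10, 7, 5, 3); Management gets 5.
- Z → Union plays N3 (best of 0, 1, 7, 2); Management gets 3.
Among 10, 9, 5, 3, the best is 10 at W. Subgame-perfect outcome: (N3, W) with payoffs (9, 10).
Under simultaneous play:
Union's best replies: W→N3; X→N2; Y→N1; Z→N3.
Management's best replies: N1→W; N2→Z; N3→W; N4→X.
Only (N3, W) has each player best-responding; Nash payoffs (9, 10).
Union earns 9 sequentially versus 9 at the Nash outcome: unchanged.

unchanged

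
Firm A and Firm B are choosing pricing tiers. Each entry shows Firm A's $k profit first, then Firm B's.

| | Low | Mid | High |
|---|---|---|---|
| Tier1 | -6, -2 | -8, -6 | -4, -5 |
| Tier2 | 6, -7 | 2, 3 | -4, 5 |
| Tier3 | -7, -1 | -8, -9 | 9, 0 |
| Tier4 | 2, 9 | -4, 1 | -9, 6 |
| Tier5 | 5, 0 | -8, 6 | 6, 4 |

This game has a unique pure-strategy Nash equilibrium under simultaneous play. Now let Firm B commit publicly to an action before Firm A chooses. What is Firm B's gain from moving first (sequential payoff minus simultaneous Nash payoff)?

Firm A best-responds to each possible Firm B move:
- Low: BR = Tier2, leader payoff -7.
- Mid: BR = Tier2, leader payoff 3.
- High: BR = Tier3, leader payoff 0.
Maximizing over -7, 3, 0, Firm B chooses Mid. Subgame-perfect outcome: (Tier2, Mid) with payoffs (2, 3).
Now find the simultaneous Nash equilibrium.
Firm A's best replies: Low→Tier2; Mid→Tier2; High→Tier3.
Firm B's best replies: Tier1→Low; Tier2→High; Tier3→High; Tier4→Low; Tier5→Mid.
Only (Tier3, High) has each player best-responding; Nash payoffs (9, 0).
Firm B's commitment gain: 3 − 0 = 3.

3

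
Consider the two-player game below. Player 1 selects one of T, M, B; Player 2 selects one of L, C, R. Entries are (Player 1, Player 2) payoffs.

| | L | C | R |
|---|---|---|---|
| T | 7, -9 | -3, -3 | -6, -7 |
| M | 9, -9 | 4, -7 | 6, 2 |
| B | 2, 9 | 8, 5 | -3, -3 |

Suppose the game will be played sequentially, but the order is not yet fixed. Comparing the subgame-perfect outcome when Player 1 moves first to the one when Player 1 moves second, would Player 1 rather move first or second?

second

If Player 1 leads: Player 2's best replies are T→C, M→R, B→L; Player 1's induced payoffs -3, 6, 2; outcome (M, R), payoffs (6, 2).
If Player 2 leads: Player 1's best replies are L→M, C→B, R→M; Player 2's induced payoffs -9, 5, 2; outcome (B, C), payoffs (8, 5).
Player 1 gets 6 moving first and 8 moving second, so Player 1 prefers to move second.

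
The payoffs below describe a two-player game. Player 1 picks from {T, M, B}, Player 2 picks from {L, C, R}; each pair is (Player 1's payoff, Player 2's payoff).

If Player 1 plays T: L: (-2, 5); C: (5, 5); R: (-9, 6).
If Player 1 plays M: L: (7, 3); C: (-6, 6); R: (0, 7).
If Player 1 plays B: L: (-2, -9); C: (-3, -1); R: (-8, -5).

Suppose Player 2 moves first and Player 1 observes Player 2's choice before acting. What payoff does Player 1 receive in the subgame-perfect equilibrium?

Player 1 best-responds to each possible Player 2 move:
- L → Player 1 plays M (best of -2, 7, -2); Player 2 gets 3.
- C → Player 1 plays T (best of 5, -6, -3); Player 2 gets 5.
- R → Player 1 plays M (best of -9, 0, -8); Player 2 gets 7.
Player 2's induced payoffs are 3, 5, 7, so Player 2 commits to R. Subgame-perfect outcome: (M, R) with payoffs (0, 7).

0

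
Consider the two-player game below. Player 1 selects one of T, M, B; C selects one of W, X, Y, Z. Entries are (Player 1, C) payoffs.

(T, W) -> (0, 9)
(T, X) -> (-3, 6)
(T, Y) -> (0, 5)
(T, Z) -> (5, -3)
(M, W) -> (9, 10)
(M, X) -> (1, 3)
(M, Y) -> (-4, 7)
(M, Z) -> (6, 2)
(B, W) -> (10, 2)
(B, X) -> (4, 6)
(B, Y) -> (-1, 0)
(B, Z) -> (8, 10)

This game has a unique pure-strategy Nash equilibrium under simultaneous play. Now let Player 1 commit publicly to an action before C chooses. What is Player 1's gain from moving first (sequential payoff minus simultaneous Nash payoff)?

Backward induction with Player 1 moving first.
- T: C compares 9, 6, 5, -3 and picks W; Player 1 would get 0.
- M: C compares 10, 3, 7, 2 and picks W; Player 1 would get 9.
- B: C compares 2, 6, 0, 10 and picks Z; Player 1 would get 8.
Among 0, 9, 8, the best is 9 at M. Subgame-perfect outcome: (M, W) with payoffs (9, 10).
For the simultaneous game, intersect best replies.
Player 1's best replies: W→B; X→B; Y→T; Z→B.
C's best replies: T→W; M→W; B→Z.
The unique mutual best reply is (B, Z), giving (8, 10).
Player 1's commitment gain: 9 − 8 = 1.

1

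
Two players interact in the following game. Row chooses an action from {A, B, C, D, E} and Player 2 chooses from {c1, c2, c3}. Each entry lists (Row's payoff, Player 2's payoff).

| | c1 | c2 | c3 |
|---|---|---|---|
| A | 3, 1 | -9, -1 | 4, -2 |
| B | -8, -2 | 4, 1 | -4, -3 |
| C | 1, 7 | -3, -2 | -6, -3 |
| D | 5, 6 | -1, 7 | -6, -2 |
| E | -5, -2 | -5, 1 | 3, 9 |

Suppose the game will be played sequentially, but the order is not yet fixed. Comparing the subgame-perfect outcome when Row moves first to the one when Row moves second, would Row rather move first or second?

If Row leads: Player 2's best replies are A→c1, B→c2, C→c1, D→c2, E→c3; Row's induced payoffs 3, 4, 1, -1, 3; outcome (B, c2), payoffs (4, 1).
If Player 2 leads: Row's best replies are c1→D, c2→B, c3→A; Player 2's induced payoffs 6, 1, -2; outcome (D, c1), payoffs (5, 6).
Row gets 4 moving first and 5 moving second, so Row prefers to move second.

second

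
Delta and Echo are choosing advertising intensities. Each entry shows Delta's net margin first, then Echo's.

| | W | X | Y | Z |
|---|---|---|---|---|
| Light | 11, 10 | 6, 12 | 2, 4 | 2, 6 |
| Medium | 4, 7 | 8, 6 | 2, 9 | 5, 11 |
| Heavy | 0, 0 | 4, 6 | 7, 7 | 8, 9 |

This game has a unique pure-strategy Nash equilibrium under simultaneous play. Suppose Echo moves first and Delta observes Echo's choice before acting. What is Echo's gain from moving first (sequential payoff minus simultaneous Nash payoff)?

1

Work backward from Delta's decision.
- W: BR = Light, leader payoff 10.
- X: BR = Medium, leader payoff 6.
- Y: BR = Heavy, leader payoff 7.
- Z: BR = Heavy, leader payoff 9.
Among 10, 6, 7, 9, the best is 10 at W. Subgame-perfect outcome: (Light, W) with payoffs (11, 10).
For the simultaneous game, intersect best replies.
Delta's best replies: W→Light; X→Medium; Y→Heavy; Z→Heavy.
Echo's best replies: Light→X; Medium→Z; Heavy→Z.
Only (Heavy, Z) has each player best-responding; Nash payoffs (8, 9).
Echo's commitment gain: 10 − 9 = 1.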